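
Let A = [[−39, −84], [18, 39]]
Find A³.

[[−351, −756], [162, 351]]

tr A = 0 and det A = −9, so the characteristic polynomial is λ² − (0)λ + (−9) with roots −3 and 3.
Eigenvectors give P = [[7, −2], [−3, 1]] with P⁻¹ = [[1, 2], [3, 7]], and A = P·diag(−3, 3)·P⁻¹.
Then A³ = P·diag(−27, 27)·P⁻¹ = [[−189, −54], [81, 27]] · [[1, 2], [3, 7]] = [[−351, −756], [162, 351]].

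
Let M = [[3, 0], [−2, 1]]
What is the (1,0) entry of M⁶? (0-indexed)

−728

tr M = 4 and det M = 3, so the characteristic polynomial is λ² − (4)λ + (3) with roots 1 and 3.
Eigenvectors give P = [[0, −1], [1, 1]] with P⁻¹ = [[1, 1], [−1, 0]], and M = P·diag(1, 3)·P⁻¹.
Then M⁶ = P·diag(1, 729)·P⁻¹ = [[0, −729], [1, 729]] · [[1, 1], [−1, 0]] = [[729, 0], [−728, 1]].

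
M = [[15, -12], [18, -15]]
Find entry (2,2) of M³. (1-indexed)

-135

tr M = 0 and det M = -9, so the characteristic polynomial is λ² − (0)λ + (-9) with roots 3 and -3.
Eigenvectors give P = [[1, -2], [1, -3]] with P⁻¹ = [[3, -2], [1, -1]], and M = P·diag(3, -3)·P⁻¹.
Then M³ = P·diag(27, -27)·P⁻¹ = [[27, 54], [27, 81]] · [[3, -2], [1, -1]] = [[135, -108], [162, -135]].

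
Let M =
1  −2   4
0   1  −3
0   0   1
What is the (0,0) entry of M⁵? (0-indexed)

M = I + N where N = [[0, −2, 4], [0, 0, −3], [0, 0, 0]] is strictly upper-triangular, so N³ = 0.
(I + N)⁵ = I + 5·N + 10·N² = [[1, −10, 80], [0, 1, −15], [0, 0, 1]].

1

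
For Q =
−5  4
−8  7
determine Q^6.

tr Q = 2 and det Q = −3, so the characteristic polynomial is λ² − (2)λ + (−3) with roots 3 and −1.
Eigenvectors give P = [[−1, 1], [−2, 1]] with P⁻¹ = [[1, −1], [2, −1]], and Q = P·diag(3, −1)·P⁻¹.
Then Q^6 = P·diag(729, 1)·P⁻¹ = [[−729, 1], [−1458, 1]] · [[1, −1], [2, −1]] = [[−727, 728], [−1456, 1457]].

[[−727, 728], [−1456, 1457]]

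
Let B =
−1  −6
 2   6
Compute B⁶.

[[−1931, −3990], [1330, 2724]]

tr B = 5 and det B = 6, so the characteristic polynomial is λ² − (5)λ + (6) with roots 2 and 3.
Eigenvectors give P = [[−2, −3], [1, 2]] with P⁻¹ = [[−2, −3], [1, 2]], and B = P·diag(2, 3)·P⁻¹.
Then B⁶ = P·diag(64, 729)·P⁻¹ = [[−128, −2187], [64, 1458]] · [[−2, −3], [1, 2]] = [[−1931, −3990], [1330, 2724]].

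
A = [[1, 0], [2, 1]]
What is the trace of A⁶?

2

A = I + N where N = [[0, 0], [2, 0]] is strictly lower-triangular, so N² = 0.
(I + N)⁶ = I + 6·N = [[1, 0], [12, 1]].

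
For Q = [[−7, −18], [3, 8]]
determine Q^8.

tr Q = 1 and det Q = −2, so the characteristic polynomial is λ² − (1)λ + (−2) with roots −1 and 2.
Eigenvectors give P = [[3, −2], [−1, 1]] with P⁻¹ = [[1, 2], [1, 3]], and Q = P·diag(−1, 2)·P⁻¹.
Then Q^8 = P·diag(1, 256)·P⁻¹ = [[3, −512], [−1, 256]] · [[1, 2], [1, 3]] = [[−509, −1530], [255, 766]].

[[−509, −1530], [255, 766]]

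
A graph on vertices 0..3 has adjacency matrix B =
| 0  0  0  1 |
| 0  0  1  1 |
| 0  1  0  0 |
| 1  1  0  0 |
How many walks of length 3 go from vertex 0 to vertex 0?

The number of length-3 walks from vertex 0 to vertex 0 is entry (0,0) of B³, where B is the adjacency matrix.
B² = [[1, 1, 0, 0], [1, 2, 0, 0], [0, 0, 1, 1], [0, 0, 1, 2]]
B³ = [[0, 0, 1, 2], [0, 0, 2, 3], [1, 2, 0, 0], [2, 3, 0, 0]]

0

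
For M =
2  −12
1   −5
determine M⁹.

[[1532, −6132], [511, −2045]]

tr M = −3 and det M = 2, so the characteristic polynomial is λ² − (−3)λ + (2) with roots −2 and −1.
Eigenvectors give P = [[3, 4], [1, 1]] with P⁻¹ = [[−1, 4], [1, −3]], and M = P·diag(−2, −1)·P⁻¹.
Then M⁹ = P·diag(−512, −1)·P⁻¹ = [[−1536, −4], [−512, −1]] · [[−1, 4], [1, −3]] = [[1532, −6132], [511, −2045]].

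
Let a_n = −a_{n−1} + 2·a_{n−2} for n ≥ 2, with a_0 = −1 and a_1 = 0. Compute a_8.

With companion matrix T = [[−1, 2], [1, 0]], [a_n, a_{n−1}]ᵀ = T·[a_{n−1}, a_{n−2}]ᵀ, so [a_8, a_7]ᵀ = T⁷·[a_1, a_0]ᵀ.
T⁷ = [[−85, 86], [43, −42]], giving [a_8, a_7]ᵀ = [[−86], [42]].

−86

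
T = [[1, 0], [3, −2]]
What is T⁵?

tr T = −1 and det T = −2, so the characteristic polynomial is λ² − (−1)λ + (−2) with roots 1 and −2.
Eigenvectors give P = [[−1, 0], [−1, −1]] with P⁻¹ = [[−1, 0], [1, −1]], and T = P·diag(1, −2)·P⁻¹.
Then T⁵ = P·diag(1, −32)·P⁻¹ = [[−1, 0], [−1, 32]] · [[−1, 0], [1, −1]] = [[1, 0], [33, −32]].

[[1, 0], [33, −32]]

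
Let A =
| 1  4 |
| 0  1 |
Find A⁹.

[[1, 36], [0, 1]]

A = I + N where N = [[0, 4], [0, 0]] is strictly upper-triangular, so N² = 0.
(I + N)⁹ = I + 9·N = [[1, 36], [0, 1]].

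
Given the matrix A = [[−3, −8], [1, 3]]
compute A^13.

A² = I (check: tr A = 0 and det A = −1), so A^13 = A since 13 is odd.

[[−3, −8], [1, 3]]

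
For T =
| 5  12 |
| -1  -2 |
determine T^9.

[[2045, 6132], [-511, -1532]]

tr T = 3 and det T = 2, so the characteristic polynomial is λ² − (3)λ + (2) with roots 2 and 1.
Eigenvectors give P = [[-4, -3], [1, 1]] with P⁻¹ = [[-1, -3], [1, 4]], and T = P·diag(2, 1)·P⁻¹.
Then T^9 = P·diag(512, 1)·P⁻¹ = [[-2048, -3], [512, 1]] · [[-1, -3], [1, 4]] = [[2045, 6132], [-511, -1532]].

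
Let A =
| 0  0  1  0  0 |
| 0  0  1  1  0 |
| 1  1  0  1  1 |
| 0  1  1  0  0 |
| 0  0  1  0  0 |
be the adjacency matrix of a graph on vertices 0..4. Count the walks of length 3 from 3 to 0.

1

The number of length-3 walks from vertex 3 to vertex 0 is entry (3,0) of A^3, where A is the adjacency matrix.
A^2 = [[1, 1, 0, 1, 1], [1, 2, 1, 1, 1], [0, 1, 4, 1, 0], [1, 1, 1, 2, 1], [1, 1, 0, 1, 1]]
A^3 = [[0, 1, 4, 1, 0], [1, 2, 5, 3, 1], [4, 5, 2, 5, 4], [1, 3, 5, 2, 1], [0, 1, 4, 1, 0]]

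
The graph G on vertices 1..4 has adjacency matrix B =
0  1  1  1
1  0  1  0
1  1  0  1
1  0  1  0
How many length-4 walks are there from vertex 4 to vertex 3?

9

The number of length-4 walks from vertex 4 to vertex 3 is entry (4,3) of B^4, where B is the adjacency matrix.
B^2 = [[3, 1, 2, 1], [1, 2, 1, 2], [2, 1, 3, 1], [1, 2, 1, 2]]
B^3 = [[4, 5, 5, 5], [5, 2, 5, 2], [5, 5, 4, 5], [5, 2, 5, 2]]
B^4 = [[15, 9, 14, 9], [9, 10, 9, 10], [14, 9, 15, 9], [9, 10, 9, 10]]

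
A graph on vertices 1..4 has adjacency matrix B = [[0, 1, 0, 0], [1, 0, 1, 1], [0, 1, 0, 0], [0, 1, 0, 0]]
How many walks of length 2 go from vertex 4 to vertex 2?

0

The number of length-2 walks from vertex 4 to vertex 2 is entry (4,2) of B², where B is the adjacency matrix.
B² = [[1, 0, 1, 1], [0, 3, 0, 0], [1, 0, 1, 1], [1, 0, 1, 1]]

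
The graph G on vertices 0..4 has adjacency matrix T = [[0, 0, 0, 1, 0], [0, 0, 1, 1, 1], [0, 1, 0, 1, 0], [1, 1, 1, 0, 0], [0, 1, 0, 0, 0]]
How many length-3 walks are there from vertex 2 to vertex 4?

1

The number of length-3 walks from vertex 2 to vertex 4 is entry (2,4) of T^3, where T is the adjacency matrix.
T^2 = [[1, 1, 1, 0, 0], [1, 3, 1, 1, 0], [1, 1, 2, 1, 1], [0, 1, 1, 3, 1], [0, 0, 1, 1, 1]]
T^3 = [[0, 1, 1, 3, 1], [1, 2, 4, 5, 3], [1, 4, 2, 4, 1], [3, 5, 4, 2, 1], [1, 3, 1, 1, 0]]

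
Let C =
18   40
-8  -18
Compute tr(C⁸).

tr C = 0 and det C = -4, so the characteristic polynomial is λ² − (0)λ + (-4) with roots 2 and -2.
Eigenvectors give P = [[5, -2], [-2, 1]] with P⁻¹ = [[1, 2], [2, 5]], and C = P·diag(2, -2)·P⁻¹.
Then C⁸ = P·diag(256, 256)·P⁻¹ = [[1280, -512], [-512, 256]] · [[1, 2], [2, 5]] = [[256, 0], [0, 256]].

512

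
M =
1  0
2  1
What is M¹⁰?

[[1, 0], [20, 1]]

M = I + N where N = [[0, 0], [2, 0]] is strictly lower-triangular, so N² = 0.
(I + N)¹⁰ = I + 10·N = [[1, 0], [20, 1]].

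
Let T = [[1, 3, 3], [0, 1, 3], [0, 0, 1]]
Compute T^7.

T = I + N where N = [[0, 3, 3], [0, 0, 3], [0, 0, 0]] is strictly upper-triangular, so N^3 = 0.
(I + N)^7 = I + 7·N + 21·N^2 = [[1, 21, 210], [0, 1, 21], [0, 0, 1]].

[[1, 21, 210], [0, 1, 21], [0, 0, 1]]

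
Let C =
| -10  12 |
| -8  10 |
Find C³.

[[-40, 48], [-32, 40]]

tr C = 0 and det C = -4, so the characteristic polynomial is λ² − (0)λ + (-4) with roots 2 and -2.
Eigenvectors give P = [[1, 3], [1, 2]] with P⁻¹ = [[-2, 3], [1, -1]], and C = P·diag(2, -2)·P⁻¹.
Then C³ = P·diag(8, -8)·P⁻¹ = [[8, -24], [8, -16]] · [[-2, 3], [1, -1]] = [[-40, 48], [-32, 40]].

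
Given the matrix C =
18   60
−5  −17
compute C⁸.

tr C = 1 and det C = −6, so the characteristic polynomial is λ² − (1)λ + (−6) with roots −2 and 3.
Eigenvectors give P = [[−3, 4], [1, −1]] with P⁻¹ = [[1, 4], [1, 3]], and C = P·diag(−2, 3)·P⁻¹.
Then C⁸ = P·diag(256, 6561)·P⁻¹ = [[−768, 26244], [256, −6561]] · [[1, 4], [1, 3]] = [[25476, 75660], [−6305, −18659]].

[[25476, 75660], [−6305, −18659]]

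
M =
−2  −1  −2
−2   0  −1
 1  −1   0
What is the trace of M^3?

M^2 = [[4, 4, 5], [3, 3, 4], [0, −1, −1]]
M^3 = [[−11, −9, −12], [−8, −7, −9], [1, 1, 1]]

−17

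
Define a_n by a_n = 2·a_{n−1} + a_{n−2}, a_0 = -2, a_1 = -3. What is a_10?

With companion matrix T = [[2, 1], [1, 0]], [a_n, a_{n−1}]ᵀ = T·[a_{n−1}, a_{n−2}]ᵀ, so [a_10, a_9]ᵀ = T⁹·[a_1, a_0]ᵀ.
T⁹ = [[2378, 985], [985, 408]], giving [a_10, a_9]ᵀ = [[-9104], [-3771]].

-9104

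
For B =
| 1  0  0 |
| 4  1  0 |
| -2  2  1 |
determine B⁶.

[[1, 0, 0], [24, 1, 0], [108, 12, 1]]

B = I + N where N = [[0, 0, 0], [4, 0, 0], [-2, 2, 0]] is strictly lower-triangular, so N³ = 0.
(I + N)⁶ = I + 6·N + 15·N² = [[1, 0, 0], [24, 1, 0], [108, 12, 1]].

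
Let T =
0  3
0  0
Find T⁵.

[[0, 0], [0, 0]]

T is strictly triangular, hence nilpotent: T² = 0, so T⁵ = 0.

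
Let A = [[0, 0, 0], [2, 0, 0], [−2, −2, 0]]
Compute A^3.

[[0, 0, 0], [0, 0, 0], [0, 0, 0]]

A is strictly triangular, hence nilpotent: A^3 = 0, so A^3 = 0.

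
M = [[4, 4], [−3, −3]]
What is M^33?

M² = M (a projection; rank 1, trace 1), so M^33 = M.

[[4, 4], [−3, −3]]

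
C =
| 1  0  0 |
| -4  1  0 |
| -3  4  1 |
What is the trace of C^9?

C = I + N where N = [[0, 0, 0], [-4, 0, 0], [-3, 4, 0]] is strictly lower-triangular, so N^3 = 0.
(I + N)^9 = I + 9·N + 36·N^2 = [[1, 0, 0], [-36, 1, 0], [-603, 36, 1]].

3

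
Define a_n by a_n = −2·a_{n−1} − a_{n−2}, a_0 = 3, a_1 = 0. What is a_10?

With companion matrix B = [[−2, −1], [1, 0]], [a_n, a_{n−1}]ᵀ = B·[a_{n−1}, a_{n−2}]ᵀ, so [a_10, a_9]ᵀ = B⁹·[a_1, a_0]ᵀ.
B⁹ = [[−10, −9], [9, 8]], giving [a_10, a_9]ᵀ = [[−27], [24]].

−27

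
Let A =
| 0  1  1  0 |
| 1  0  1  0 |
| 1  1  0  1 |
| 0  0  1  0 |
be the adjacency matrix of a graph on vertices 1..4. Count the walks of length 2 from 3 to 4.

0

The number of length-2 walks from vertex 3 to vertex 4 is entry (3,4) of A², where A is the adjacency matrix.
A² = [[2, 1, 1, 1], [1, 2, 1, 1], [1, 1, 3, 0], [1, 1, 0, 1]]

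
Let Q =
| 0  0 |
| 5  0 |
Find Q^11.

[[0, 0], [0, 0]]

Q is strictly triangular, hence nilpotent: Q^2 = 0, so Q^11 = 0.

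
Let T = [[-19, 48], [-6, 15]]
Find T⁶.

tr T = -4 and det T = 3, so the characteristic polynomial is λ² − (-4)λ + (3) with roots -1 and -3.
Eigenvectors give P = [[-8, 3], [-3, 1]] with P⁻¹ = [[1, -3], [3, -8]], and T = P·diag(-1, -3)·P⁻¹.
Then T⁶ = P·diag(1, 729)·P⁻¹ = [[-8, 2187], [-3, 729]] · [[1, -3], [3, -8]] = [[6553, -17472], [2184, -5823]].

[[6553, -17472], [2184, -5823]]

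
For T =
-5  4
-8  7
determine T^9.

tr T = 2 and det T = -3, so the characteristic polynomial is λ² − (2)λ + (-3) with roots 3 and -1.
Eigenvectors give P = [[1, 1], [2, 1]] with P⁻¹ = [[-1, 1], [2, -1]], and T = P·diag(3, -1)·P⁻¹.
Then T^9 = P·diag(19683, -1)·P⁻¹ = [[19683, -1], [39366, -1]] · [[-1, 1], [2, -1]] = [[-19685, 19684], [-39368, 39367]].

[[-19685, 19684], [-39368, 39367]]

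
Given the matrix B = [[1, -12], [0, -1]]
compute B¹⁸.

B² = I (check: tr B = 0 and det B = -1), so B¹⁸ = I since 18 is even.

[[1, 0], [0, 1]]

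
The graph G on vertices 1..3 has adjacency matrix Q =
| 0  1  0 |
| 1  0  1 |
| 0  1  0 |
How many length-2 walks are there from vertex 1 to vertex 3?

The number of length-2 walks from vertex 1 to vertex 3 is entry (1,3) of Q², where Q is the adjacency matrix.
Q² = [[1, 0, 1], [0, 2, 0], [1, 0, 1]]

1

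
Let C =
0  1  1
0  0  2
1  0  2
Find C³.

C² = [[1, 0, 4], [2, 0, 4], [2, 1, 5]]
C³ = [[4, 1, 9], [4, 2, 10], [5, 2, 14]]

[[4, 1, 9], [4, 2, 10], [5, 2, 14]]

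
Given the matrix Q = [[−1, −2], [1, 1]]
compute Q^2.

[[−1, 0], [0, −1]]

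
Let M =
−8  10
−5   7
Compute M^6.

tr M = −1 and det M = −6, so the characteristic polynomial is λ² − (−1)λ + (−6) with roots 2 and −3.
Eigenvectors give P = [[1, −2], [1, −1]] with P⁻¹ = [[−1, 2], [−1, 1]], and M = P·diag(2, −3)·P⁻¹.
Then M^6 = P·diag(64, 729)·P⁻¹ = [[64, −1458], [64, −729]] · [[−1, 2], [−1, 1]] = [[1394, −1330], [665, −601]].

[[1394, −1330], [665, −601]]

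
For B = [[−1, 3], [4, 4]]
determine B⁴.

B² = [[13, 9], [12, 28]]
B³ = [[23, 75], [100, 148]]
B⁴ = [[277, 369], [492, 892]]

[[277, 369], [492, 892]]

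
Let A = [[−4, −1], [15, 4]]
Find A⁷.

[[−4, −1], [15, 4]]

A² = I (check: tr A = 0 and det A = −1), so A⁷ = A since 7 is odd.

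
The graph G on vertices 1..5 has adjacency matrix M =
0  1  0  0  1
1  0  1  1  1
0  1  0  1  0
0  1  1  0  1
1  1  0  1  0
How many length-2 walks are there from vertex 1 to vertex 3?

1

The number of length-2 walks from vertex 1 to vertex 3 is entry (1,3) of M^2, where M is the adjacency matrix.
M^2 = [[2, 1, 1, 2, 1], [1, 4, 1, 2, 2], [1, 1, 2, 1, 2], [2, 2, 1, 3, 1], [1, 2, 2, 1, 3]]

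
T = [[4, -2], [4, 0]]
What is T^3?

T^2 = [[8, -8], [16, -8]]
T^3 = [[0, -16], [32, -32]]

[[0, -16], [32, -32]]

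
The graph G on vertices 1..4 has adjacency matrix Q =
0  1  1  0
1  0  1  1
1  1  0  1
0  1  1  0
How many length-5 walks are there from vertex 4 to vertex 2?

29

The number of length-5 walks from vertex 4 to vertex 2 is entry (4,2) of Q⁵, where Q is the adjacency matrix.
Q² = [[2, 1, 1, 2], [1, 3, 2, 1], [1, 2, 3, 1], [2, 1, 1, 2]]
Q³ = [[2, 5, 5, 2], [5, 4, 5, 5], [5, 5, 4, 5], [2, 5, 5, 2]]
Q⁴ = [[10, 9, 9, 10], [9, 15, 14, 9], [9, 14, 15, 9], [10, 9, 9, 10]]
Q⁵ = [[18, 29, 29, 18], [29, 32, 33, 29], [29, 33, 32, 29], [18, 29, 29, 18]]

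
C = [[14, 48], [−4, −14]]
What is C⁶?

[[64, 0], [0, 64]]

tr C = 0 and det C = −4, so the characteristic polynomial is λ² − (0)λ + (−4) with roots −2 and 2.
Eigenvectors give P = [[−3, −4], [1, 1]] with P⁻¹ = [[1, 4], [−1, −3]], and C = P·diag(−2, 2)·P⁻¹.
Then C⁶ = P·diag(64, 64)·P⁻¹ = [[−192, −256], [64, 64]] · [[1, 4], [−1, −3]] = [[64, 0], [0, 64]].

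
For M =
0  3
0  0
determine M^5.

[[0, 0], [0, 0]]

M is strictly triangular, hence nilpotent: M^2 = 0, so M^5 = 0.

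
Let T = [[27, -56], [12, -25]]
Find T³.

tr T = 2 and det T = -3, so the characteristic polynomial is λ² − (2)λ + (-3) with roots -1 and 3.
Eigenvectors give P = [[2, 7], [1, 3]] with P⁻¹ = [[-3, 7], [1, -2]], and T = P·diag(-1, 3)·P⁻¹.
Then T³ = P·diag(-1, 27)·P⁻¹ = [[-2, 189], [-1, 81]] · [[-3, 7], [1, -2]] = [[195, -392], [84, -169]].

[[195, -392], [84, -169]]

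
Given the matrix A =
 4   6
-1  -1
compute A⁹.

tr A = 3 and det A = 2, so the characteristic polynomial is λ² − (3)λ + (2) with roots 2 and 1.
Eigenvectors give P = [[-3, -2], [1, 1]] with P⁻¹ = [[-1, -2], [1, 3]], and A = P·diag(2, 1)·P⁻¹.
Then A⁹ = P·diag(512, 1)·P⁻¹ = [[-1536, -2], [512, 1]] · [[-1, -2], [1, 3]] = [[1534, 3066], [-511, -1021]].

[[1534, 3066], [-511, -1021]]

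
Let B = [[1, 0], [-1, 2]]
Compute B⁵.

tr B = 3 and det B = 2, so the characteristic polynomial is λ² − (3)λ + (2) with roots 2 and 1.
Eigenvectors give P = [[0, 1], [-1, 1]] with P⁻¹ = [[1, -1], [1, 0]], and B = P·diag(2, 1)·P⁻¹.
Then B⁵ = P·diag(32, 1)·P⁻¹ = [[0, 1], [-32, 1]] · [[1, -1], [1, 0]] = [[1, 0], [-31, 32]].

[[1, 0], [-31, 32]]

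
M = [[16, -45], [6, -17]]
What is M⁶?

tr M = -1 and det M = -2, so the characteristic polynomial is λ² − (-1)λ + (-2) with roots 1 and -2.
Eigenvectors give P = [[3, -5], [1, -2]] with P⁻¹ = [[2, -5], [1, -3]], and M = P·diag(1, -2)·P⁻¹.
Then M⁶ = P·diag(1, 64)·P⁻¹ = [[3, -320], [1, -128]] · [[2, -5], [1, -3]] = [[-314, 945], [-126, 379]].

[[-314, 945], [-126, 379]]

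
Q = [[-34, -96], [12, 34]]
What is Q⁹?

[[-8704, -24576], [3072, 8704]]

tr Q = 0 and det Q = -4, so the characteristic polynomial is λ² − (0)λ + (-4) with roots 2 and -2.
Eigenvectors give P = [[-8, -3], [3, 1]] with P⁻¹ = [[1, 3], [-3, -8]], and Q = P·diag(2, -2)·P⁻¹.
Then Q⁹ = P·diag(512, -512)·P⁻¹ = [[-4096, 1536], [1536, -512]] · [[1, 3], [-3, -8]] = [[-8704, -24576], [3072, 8704]].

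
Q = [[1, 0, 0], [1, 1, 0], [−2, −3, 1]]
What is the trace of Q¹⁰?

Q = I + N where N = [[0, 0, 0], [1, 0, 0], [−2, −3, 0]] is strictly lower-triangular, so N³ = 0.
(I + N)¹⁰ = I + 10·N + 45·N² = [[1, 0, 0], [10, 1, 0], [−155, −30, 1]].

3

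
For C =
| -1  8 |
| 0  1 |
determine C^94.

C² = I (check: tr C = 0 and det C = -1), so C^94 = I since 94 is even.

[[1, 0], [0, 1]]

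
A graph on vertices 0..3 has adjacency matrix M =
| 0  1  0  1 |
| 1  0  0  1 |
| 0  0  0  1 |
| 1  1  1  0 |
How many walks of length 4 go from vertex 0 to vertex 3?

The number of length-4 walks from vertex 0 to vertex 3 is entry (0,3) of M⁴, where M is the adjacency matrix.
M² = [[2, 1, 1, 1], [1, 2, 1, 1], [1, 1, 1, 0], [1, 1, 0, 3]]
M³ = [[2, 3, 1, 4], [3, 2, 1, 4], [1, 1, 0, 3], [4, 4, 3, 2]]
M⁴ = [[7, 6, 4, 6], [6, 7, 4, 6], [4, 4, 3, 2], [6, 6, 2, 11]]

6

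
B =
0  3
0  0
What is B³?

B is strictly triangular, hence nilpotent: B² = 0, so B³ = 0.

[[0, 0], [0, 0]]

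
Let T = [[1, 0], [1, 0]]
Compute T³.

[[1, 0], [1, 0]]

T² = T (a projection; rank 1, trace 1), so T³ = T.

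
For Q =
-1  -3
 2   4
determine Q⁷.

tr Q = 3 and det Q = 2, so the characteristic polynomial is λ² − (3)λ + (2) with roots 2 and 1.
Eigenvectors give P = [[1, -3], [-1, 2]] with P⁻¹ = [[-2, -3], [-1, -1]], and Q = P·diag(2, 1)·P⁻¹.
Then Q⁷ = P·diag(128, 1)·P⁻¹ = [[128, -3], [-128, 2]] · [[-2, -3], [-1, -1]] = [[-253, -381], [254, 382]].

[[-253, -381], [254, 382]]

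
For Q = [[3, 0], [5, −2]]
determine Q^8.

tr Q = 1 and det Q = −6, so the characteristic polynomial is λ² − (1)λ + (−6) with roots −2 and 3.
Eigenvectors give P = [[0, 1], [−1, 1]] with P⁻¹ = [[1, −1], [1, 0]], and Q = P·diag(−2, 3)·P⁻¹.
Then Q^8 = P·diag(256, 6561)·P⁻¹ = [[0, 6561], [−256, 6561]] · [[1, −1], [1, 0]] = [[6561, 0], [6305, 256]].

[[6561, 0], [6305, 256]]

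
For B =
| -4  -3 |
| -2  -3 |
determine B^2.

[[22, 21], [14, 15]]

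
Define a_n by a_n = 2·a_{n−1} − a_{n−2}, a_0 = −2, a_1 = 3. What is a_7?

With companion matrix Q = [[2, −1], [1, 0]], [a_n, a_{n−1}]ᵀ = Q·[a_{n−1}, a_{n−2}]ᵀ, so [a_7, a_6]ᵀ = Q⁶·[a_1, a_0]ᵀ.
Q⁶ = [[7, −6], [6, −5]], giving [a_7, a_6]ᵀ = [[33], [28]].

33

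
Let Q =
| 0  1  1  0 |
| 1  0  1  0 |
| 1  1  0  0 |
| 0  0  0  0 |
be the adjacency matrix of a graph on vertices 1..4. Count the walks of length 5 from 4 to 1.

The number of length-5 walks from vertex 4 to vertex 1 is entry (4,1) of Q⁵, where Q is the adjacency matrix.
Q² = [[2, 1, 1, 0], [1, 2, 1, 0], [1, 1, 2, 0], [0, 0, 0, 0]]
Q³ = [[2, 3, 3, 0], [3, 2, 3, 0], [3, 3, 2, 0], [0, 0, 0, 0]]
Q⁴ = [[6, 5, 5, 0], [5, 6, 5, 0], [5, 5, 6, 0], [0, 0, 0, 0]]
Q⁵ = [[10, 11, 11, 0], [11, 10, 11, 0], [11, 11, 10, 0], [0, 0, 0, 0]]

0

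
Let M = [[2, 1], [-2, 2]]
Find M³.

M² = [[2, 4], [-8, 2]]
M³ = [[-4, 10], [-20, -4]]

[[-4, 10], [-20, -4]]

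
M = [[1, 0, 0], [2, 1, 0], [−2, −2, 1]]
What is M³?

[[1, 0, 0], [6, 1, 0], [−18, −6, 1]]

M = I + N where N = [[0, 0, 0], [2, 0, 0], [−2, −2, 0]] is strictly lower-triangular, so N³ = 0.
(I + N)³ = I + 3·N + 3·N² = [[1, 0, 0], [6, 1, 0], [−18, −6, 1]].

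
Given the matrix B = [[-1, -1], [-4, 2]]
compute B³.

[[-1, -7], [-28, 20]]

B² = [[5, -1], [-4, 8]]
B³ = [[-1, -7], [-28, 20]]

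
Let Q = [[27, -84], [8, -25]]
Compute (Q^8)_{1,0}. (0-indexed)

tr Q = 2 and det Q = -3, so the characteristic polynomial is λ² − (2)λ + (-3) with roots -1 and 3.
Eigenvectors give P = [[3, -7], [1, -2]] with P⁻¹ = [[-2, 7], [-1, 3]], and Q = P·diag(-1, 3)·P⁻¹.
Then Q^8 = P·diag(1, 6561)·P⁻¹ = [[3, -45927], [1, -13122]] · [[-2, 7], [-1, 3]] = [[45921, -137760], [13120, -39359]].

13120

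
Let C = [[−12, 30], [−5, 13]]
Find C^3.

[[−78, 210], [−35, 97]]

tr C = 1 and det C = −6, so the characteristic polynomial is λ² − (1)λ + (−6) with roots 3 and −2.
Eigenvectors give P = [[−2, 3], [−1, 1]] with P⁻¹ = [[1, −3], [1, −2]], and C = P·diag(3, −2)·P⁻¹.
Then C^3 = P·diag(27, −8)·P⁻¹ = [[−54, −24], [−27, −8]] · [[1, −3], [1, −2]] = [[−78, 210], [−35, 97]].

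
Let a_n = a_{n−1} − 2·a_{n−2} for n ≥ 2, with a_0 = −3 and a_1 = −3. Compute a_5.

−15

With companion matrix B = [[1, −2], [1, 0]], [a_n, a_{n−1}]ᵀ = B·[a_{n−1}, a_{n−2}]ᵀ, so [a_5, a_4]ᵀ = B⁴·[a_1, a_0]ᵀ.
B⁴ = [[−1, 6], [−3, 2]], giving [a_5, a_4]ᵀ = [[−15], [3]].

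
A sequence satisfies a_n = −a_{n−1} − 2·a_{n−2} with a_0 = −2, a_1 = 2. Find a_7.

−6

With companion matrix T = [[−1, −2], [1, 0]], [a_n, a_{n−1}]ᵀ = T·[a_{n−1}, a_{n−2}]ᵀ, so [a_7, a_6]ᵀ = T^6·[a_1, a_0]ᵀ.
T^6 = [[7, 10], [−5, 2]], giving [a_7, a_6]ᵀ = [[−6], [−14]].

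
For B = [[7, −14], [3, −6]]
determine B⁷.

[[7, −14], [3, −6]]

B² = B (a projection; rank 1, trace 1), so B⁷ = B.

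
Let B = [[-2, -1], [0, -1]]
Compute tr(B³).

-9

B² = [[4, 3], [0, 1]]
B³ = [[-8, -7], [0, -1]]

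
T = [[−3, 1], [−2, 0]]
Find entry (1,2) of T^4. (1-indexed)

−15

tr T = −3 and det T = 2, so the characteristic polynomial is λ² − (−3)λ + (2) with roots −1 and −2.
Eigenvectors give P = [[1, −1], [2, −1]] with P⁻¹ = [[−1, 1], [−2, 1]], and T = P·diag(−1, −2)·P⁻¹.
Then T^4 = P·diag(1, 16)·P⁻¹ = [[1, −16], [2, −16]] · [[−1, 1], [−2, 1]] = [[31, −15], [30, −14]].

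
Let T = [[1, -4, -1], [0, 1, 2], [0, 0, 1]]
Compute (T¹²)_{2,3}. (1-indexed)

24

T = I + N where N = [[0, -4, -1], [0, 0, 2], [0, 0, 0]] is strictly upper-triangular, so N³ = 0.
(I + N)¹² = I + 12·N + 66·N² = [[1, -48, -540], [0, 1, 24], [0, 0, 1]].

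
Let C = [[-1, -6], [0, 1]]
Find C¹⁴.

[[1, 0], [0, 1]]

C² = I (check: tr C = 0 and det C = -1), so C¹⁴ = I since 14 is even.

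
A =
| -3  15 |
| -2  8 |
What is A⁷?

[[-10167, 30885], [-4118, 12482]]

tr A = 5 and det A = 6, so the characteristic polynomial is λ² − (5)λ + (6) with roots 3 and 2.
Eigenvectors give P = [[-5, 3], [-2, 1]] with P⁻¹ = [[1, -3], [2, -5]], and A = P·diag(3, 2)·P⁻¹.
Then A⁷ = P·diag(2187, 128)·P⁻¹ = [[-10935, 384], [-4374, 128]] · [[1, -3], [2, -5]] = [[-10167, 30885], [-4118, 12482]].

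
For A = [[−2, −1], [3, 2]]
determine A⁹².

A² = I (check: tr A = 0 and det A = −1), so A⁹² = I since 92 is even.

[[1, 0], [0, 1]]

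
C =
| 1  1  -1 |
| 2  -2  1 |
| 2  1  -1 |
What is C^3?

[[-1, 6, -4], [4, -19, 12], [0, 4, -3]]

C^2 = [[1, -2, 1], [0, 7, -5], [2, -1, 0]]
C^3 = [[-1, 6, -4], [4, -19, 12], [0, 4, -3]]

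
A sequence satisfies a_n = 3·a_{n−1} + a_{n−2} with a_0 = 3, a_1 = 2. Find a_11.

411473

With companion matrix C = [[3, 1], [1, 0]], [a_n, a_{n−1}]ᵀ = C·[a_{n−1}, a_{n−2}]ᵀ, so [a_11, a_10]ᵀ = C^10·[a_1, a_0]ᵀ.
C^10 = [[141481, 42837], [42837, 12970]], giving [a_11, a_10]ᵀ = [[411473], [124584]].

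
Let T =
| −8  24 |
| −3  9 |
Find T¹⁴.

T² = T (a projection; rank 1, trace 1), so T¹⁴ = T.

[[−8, 24], [−3, 9]]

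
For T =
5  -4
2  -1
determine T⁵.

tr T = 4 and det T = 3, so the characteristic polynomial is λ² − (4)λ + (3) with roots 1 and 3.
Eigenvectors give P = [[-1, 2], [-1, 1]] with P⁻¹ = [[1, -2], [1, -1]], and T = P·diag(1, 3)·P⁻¹.
Then T⁵ = P·diag(1, 243)·P⁻¹ = [[-1, 486], [-1, 243]] · [[1, -2], [1, -1]] = [[485, -484], [242, -241]].

[[485, -484], [242, -241]]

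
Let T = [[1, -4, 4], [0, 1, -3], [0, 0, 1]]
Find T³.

T = I + N where N = [[0, -4, 4], [0, 0, -3], [0, 0, 0]] is strictly upper-triangular, so N³ = 0.
(I + N)³ = I + 3·N + 3·N² = [[1, -12, 48], [0, 1, -9], [0, 0, 1]].

[[1, -12, 48], [0, 1, -9], [0, 0, 1]]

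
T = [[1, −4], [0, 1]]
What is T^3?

[[1, −12], [0, 1]]

T = I + N where N = [[0, −4], [0, 0]] is strictly upper-triangular, so N^2 = 0.
(I + N)^3 = I + 3·N = [[1, −12], [0, 1]].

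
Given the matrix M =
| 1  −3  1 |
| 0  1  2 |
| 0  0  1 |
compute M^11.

[[1, −33, −319], [0, 1, 22], [0, 0, 1]]

M = I + N where N = [[0, −3, 1], [0, 0, 2], [0, 0, 0]] is strictly upper-triangular, so N^3 = 0.
(I + N)^11 = I + 11·N + 55·N^2 = [[1, −33, −319], [0, 1, 22], [0, 0, 1]].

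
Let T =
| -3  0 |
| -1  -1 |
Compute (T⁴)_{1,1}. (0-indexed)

T² = [[9, 0], [4, 1]]
T³ = [[-27, 0], [-13, -1]]
T⁴ = [[81, 0], [40, 1]]

1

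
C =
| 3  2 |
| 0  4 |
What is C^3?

C^2 = [[9, 14], [0, 16]]
C^3 = [[27, 74], [0, 64]]

[[27, 74], [0, 64]]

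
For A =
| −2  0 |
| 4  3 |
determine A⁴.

A² = [[4, 0], [4, 9]]
A³ = [[−8, 0], [28, 27]]
A⁴ = [[16, 0], [52, 81]]

[[16, 0], [52, 81]]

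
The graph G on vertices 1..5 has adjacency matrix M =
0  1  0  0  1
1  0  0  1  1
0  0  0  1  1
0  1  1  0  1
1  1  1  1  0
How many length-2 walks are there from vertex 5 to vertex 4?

2

The number of length-2 walks from vertex 5 to vertex 4 is entry (5,4) of M^2, where M is the adjacency matrix.
M^2 = [[2, 1, 1, 2, 1], [1, 3, 2, 1, 2], [1, 2, 2, 1, 1], [2, 1, 1, 3, 2], [1, 2, 1, 2, 4]]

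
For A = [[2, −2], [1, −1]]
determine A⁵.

[[2, −2], [1, −1]]

A² = A (a projection; rank 1, trace 1), so A⁵ = A.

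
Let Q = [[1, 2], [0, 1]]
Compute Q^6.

[[1, 12], [0, 1]]

Q = I + N where N = [[0, 2], [0, 0]] is strictly upper-triangular, so N^2 = 0.
(I + N)^6 = I + 6·N = [[1, 12], [0, 1]].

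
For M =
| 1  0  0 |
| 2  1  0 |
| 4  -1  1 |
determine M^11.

[[1, 0, 0], [22, 1, 0], [-66, -11, 1]]

M = I + N where N = [[0, 0, 0], [2, 0, 0], [4, -1, 0]] is strictly lower-triangular, so N^3 = 0.
(I + N)^11 = I + 11·N + 55·N^2 = [[1, 0, 0], [22, 1, 0], [-66, -11, 1]].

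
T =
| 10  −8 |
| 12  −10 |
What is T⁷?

tr T = 0 and det T = −4, so the characteristic polynomial is λ² − (0)λ + (−4) with roots −2 and 2.
Eigenvectors give P = [[−2, 1], [−3, 1]] with P⁻¹ = [[1, −1], [3, −2]], and T = P·diag(−2, 2)·P⁻¹.
Then T⁷ = P·diag(−128, 128)·P⁻¹ = [[256, 128], [384, 128]] · [[1, −1], [3, −2]] = [[640, −512], [768, −640]].

[[640, −512], [768, −640]]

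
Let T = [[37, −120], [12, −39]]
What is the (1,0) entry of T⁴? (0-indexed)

−240

tr T = −2 and det T = −3, so the characteristic polynomial is λ² − (−2)λ + (−3) with roots −3 and 1.
Eigenvectors give P = [[−3, −10], [−1, −3]] with P⁻¹ = [[3, −10], [−1, 3]], and T = P·diag(−3, 1)·P⁻¹.
Then T⁴ = P·diag(81, 1)·P⁻¹ = [[−243, −10], [−81, −3]] · [[3, −10], [−1, 3]] = [[−719, 2400], [−240, 801]].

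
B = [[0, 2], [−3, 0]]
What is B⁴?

[[36, 0], [0, 36]]

B² = [[−6, 0], [0, −6]]
B³ = [[0, −12], [18, 0]]
B⁴ = [[36, 0], [0, 36]]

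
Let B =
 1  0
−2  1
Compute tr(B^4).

B = I + N where N = [[0, 0], [−2, 0]] is strictly lower-triangular, so N^2 = 0.
(I + N)^4 = I + 4·N = [[1, 0], [−8, 1]].

2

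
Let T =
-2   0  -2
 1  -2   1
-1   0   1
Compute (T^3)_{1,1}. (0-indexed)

-8

T^2 = [[6, 0, 2], [-5, 4, -3], [1, 0, 3]]
T^3 = [[-14, 0, -10], [17, -8, 11], [-5, 0, 1]]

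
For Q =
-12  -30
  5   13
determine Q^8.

tr Q = 1 and det Q = -6, so the characteristic polynomial is λ² − (1)λ + (-6) with roots -2 and 3.
Eigenvectors give P = [[3, -2], [-1, 1]] with P⁻¹ = [[1, 2], [1, 3]], and Q = P·diag(-2, 3)·P⁻¹.
Then Q^8 = P·diag(256, 6561)·P⁻¹ = [[768, -13122], [-256, 6561]] · [[1, 2], [1, 3]] = [[-12354, -37830], [6305, 19171]].

[[-12354, -37830], [6305, 19171]]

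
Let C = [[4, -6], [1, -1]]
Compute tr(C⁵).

33

tr C = 3 and det C = 2, so the characteristic polynomial is λ² − (3)λ + (2) with roots 1 and 2.
Eigenvectors give P = [[2, 3], [1, 1]] with P⁻¹ = [[-1, 3], [1, -2]], and C = P·diag(1, 2)·P⁻¹.
Then C⁵ = P·diag(1, 32)·P⁻¹ = [[2, 96], [1, 32]] · [[-1, 3], [1, -2]] = [[94, -186], [31, -61]].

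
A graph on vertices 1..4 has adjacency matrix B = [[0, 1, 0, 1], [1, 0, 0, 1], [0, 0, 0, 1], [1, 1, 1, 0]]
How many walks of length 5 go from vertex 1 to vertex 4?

The number of length-5 walks from vertex 1 to vertex 4 is entry (1,4) of B⁵, where B is the adjacency matrix.
B² = [[2, 1, 1, 1], [1, 2, 1, 1], [1, 1, 1, 0], [1, 1, 0, 3]]
B³ = [[2, 3, 1, 4], [3, 2, 1, 4], [1, 1, 0, 3], [4, 4, 3, 2]]
B⁴ = [[7, 6, 4, 6], [6, 7, 4, 6], [4, 4, 3, 2], [6, 6, 2, 11]]
B⁵ = [[12, 13, 6, 17], [13, 12, 6, 17], [6, 6, 2, 11], [17, 17, 11, 14]]

17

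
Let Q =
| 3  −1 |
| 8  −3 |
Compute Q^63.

[[3, −1], [8, −3]]

Q² = I (check: tr Q = 0 and det Q = −1), so Q^63 = Q since 63 is odd.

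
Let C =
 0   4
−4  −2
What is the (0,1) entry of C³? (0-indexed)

C² = [[−16, −8], [8, −12]]
C³ = [[32, −48], [48, 56]]

−48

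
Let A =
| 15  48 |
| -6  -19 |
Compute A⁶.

tr A = -4 and det A = 3, so the characteristic polynomial is λ² − (-4)λ + (3) with roots -3 and -1.
Eigenvectors give P = [[-8, -3], [3, 1]] with P⁻¹ = [[1, 3], [-3, -8]], and A = P·diag(-3, -1)·P⁻¹.
Then A⁶ = P·diag(729, 1)·P⁻¹ = [[-5832, -3], [2187, 1]] · [[1, 3], [-3, -8]] = [[-5823, -17472], [2184, 6553]].

[[-5823, -17472], [2184, 6553]]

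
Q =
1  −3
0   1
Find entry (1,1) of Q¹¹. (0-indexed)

1

Q = I + N where N = [[0, −3], [0, 0]] is strictly upper-triangular, so N² = 0.
(I + N)¹¹ = I + 11·N = [[1, −33], [0, 1]].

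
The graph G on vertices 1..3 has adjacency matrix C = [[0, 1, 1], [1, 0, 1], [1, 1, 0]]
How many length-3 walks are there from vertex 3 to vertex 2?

3

The number of length-3 walks from vertex 3 to vertex 2 is entry (3,2) of C³, where C is the adjacency matrix.
C² = [[2, 1, 1], [1, 2, 1], [1, 1, 2]]
C³ = [[2, 3, 3], [3, 2, 3], [3, 3, 2]]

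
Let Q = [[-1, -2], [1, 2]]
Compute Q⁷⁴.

[[-1, -2], [1, 2]]

Q² = Q (a projection; rank 1, trace 1), so Q⁷⁴ = Q.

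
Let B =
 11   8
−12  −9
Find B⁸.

[[19681, 13120], [−19680, −13119]]

tr B = 2 and det B = −3, so the characteristic polynomial is λ² − (2)λ + (−3) with roots 3 and −1.
Eigenvectors give P = [[1, 2], [−1, −3]] with P⁻¹ = [[3, 2], [−1, −1]], and B = P·diag(3, −1)·P⁻¹.
Then B⁸ = P·diag(6561, 1)·P⁻¹ = [[6561, 2], [−6561, −3]] · [[3, 2], [−1, −1]] = [[19681, 13120], [−19680, −13119]].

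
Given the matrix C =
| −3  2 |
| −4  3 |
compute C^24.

[[1, 0], [0, 1]]

C² = I (check: tr C = 0 and det C = −1), so C^24 = I since 24 is even.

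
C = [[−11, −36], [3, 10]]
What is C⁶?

[[253, 756], [−63, −188]]

tr C = −1 and det C = −2, so the characteristic polynomial is λ² − (−1)λ + (−2) with roots −2 and 1.
Eigenvectors give P = [[4, −3], [−1, 1]] with P⁻¹ = [[1, 3], [1, 4]], and C = P·diag(−2, 1)·P⁻¹.
Then C⁶ = P·diag(64, 1)·P⁻¹ = [[256, −3], [−64, 1]] · [[1, 3], [1, 4]] = [[253, 756], [−63, −188]].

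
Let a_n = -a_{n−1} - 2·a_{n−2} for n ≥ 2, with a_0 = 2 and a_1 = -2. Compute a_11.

-90

With companion matrix C = [[-1, -2], [1, 0]], [a_n, a_{n−1}]ᵀ = C·[a_{n−1}, a_{n−2}]ᵀ, so [a_11, a_10]ᵀ = C¹⁰·[a_1, a_0]ᵀ.
C¹⁰ = [[23, -22], [11, 34]], giving [a_11, a_10]ᵀ = [[-90], [46]].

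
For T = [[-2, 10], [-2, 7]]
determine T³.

tr T = 5 and det T = 6, so the characteristic polynomial is λ² − (5)λ + (6) with roots 2 and 3.
Eigenvectors give P = [[5, 2], [2, 1]] with P⁻¹ = [[1, -2], [-2, 5]], and T = P·diag(2, 3)·P⁻¹.
Then T³ = P·diag(8, 27)·P⁻¹ = [[40, 54], [16, 27]] · [[1, -2], [-2, 5]] = [[-68, 190], [-38, 103]].

[[-68, 190], [-38, 103]]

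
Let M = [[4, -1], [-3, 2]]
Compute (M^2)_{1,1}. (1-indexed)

19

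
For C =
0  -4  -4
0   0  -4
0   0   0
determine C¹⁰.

[[0, 0, 0], [0, 0, 0], [0, 0, 0]]

C is strictly triangular, hence nilpotent: C³ = 0, so C¹⁰ = 0.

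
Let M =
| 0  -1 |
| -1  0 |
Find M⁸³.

M² = I (check: tr M = 0 and det M = -1), so M⁸³ = M since 83 is odd.

[[0, -1], [-1, 0]]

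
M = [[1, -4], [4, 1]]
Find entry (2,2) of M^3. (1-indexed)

-47

M^2 = [[-15, -8], [8, -15]]
M^3 = [[-47, 52], [-52, -47]]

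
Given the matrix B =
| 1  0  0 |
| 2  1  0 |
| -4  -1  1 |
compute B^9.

B = I + N where N = [[0, 0, 0], [2, 0, 0], [-4, -1, 0]] is strictly lower-triangular, so N^3 = 0.
(I + N)^9 = I + 9·N + 36·N^2 = [[1, 0, 0], [18, 1, 0], [-108, -9, 1]].

[[1, 0, 0], [18, 1, 0], [-108, -9, 1]]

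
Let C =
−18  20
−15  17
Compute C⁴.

[[276, −260], [195, −179]]

tr C = −1 and det C = −6, so the characteristic polynomial is λ² − (−1)λ + (−6) with roots −3 and 2.
Eigenvectors give P = [[4, 1], [3, 1]] with P⁻¹ = [[1, −1], [−3, 4]], and C = P·diag(−3, 2)·P⁻¹.
Then C⁴ = P·diag(81, 16)·P⁻¹ = [[324, 16], [243, 16]] · [[1, −1], [−3, 4]] = [[276, −260], [195, −179]].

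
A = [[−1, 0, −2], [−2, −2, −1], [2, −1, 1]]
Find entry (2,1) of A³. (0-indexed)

A² = [[−3, 2, 0], [4, 5, 5], [2, 1, −2]]
A³ = [[−1, −4, 4], [−4, −15, −8], [−8, 0, −7]]

0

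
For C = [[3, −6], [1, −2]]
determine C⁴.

C² = C (a projection; rank 1, trace 1), so C⁴ = C.

[[3, −6], [1, −2]]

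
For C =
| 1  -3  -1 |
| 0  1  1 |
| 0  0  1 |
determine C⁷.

C = I + N where N = [[0, -3, -1], [0, 0, 1], [0, 0, 0]] is strictly upper-triangular, so N³ = 0.
(I + N)⁷ = I + 7·N + 21·N² = [[1, -21, -70], [0, 1, 7], [0, 0, 1]].

[[1, -21, -70], [0, 1, 7], [0, 0, 1]]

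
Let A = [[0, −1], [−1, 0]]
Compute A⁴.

[[1, 0], [0, 1]]

A² = I (check: tr A = 0 and det A = −1), so A⁴ = I since 4 is even.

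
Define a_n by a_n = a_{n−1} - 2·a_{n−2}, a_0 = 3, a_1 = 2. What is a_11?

With companion matrix T = [[1, -2], [1, 0]], [a_n, a_{n−1}]ᵀ = T·[a_{n−1}, a_{n−2}]ᵀ, so [a_11, a_10]ᵀ = T¹⁰·[a_1, a_0]ᵀ.
T¹⁰ = [[23, 22], [-11, 34]], giving [a_11, a_10]ᵀ = [[112], [80]].

112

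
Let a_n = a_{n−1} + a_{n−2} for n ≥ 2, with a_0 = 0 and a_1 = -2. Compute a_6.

-16

With companion matrix T = [[1, 1], [1, 0]], [a_n, a_{n−1}]ᵀ = T·[a_{n−1}, a_{n−2}]ᵀ, so [a_6, a_5]ᵀ = T⁵·[a_1, a_0]ᵀ.
T⁵ = [[8, 5], [5, 3]], giving [a_6, a_5]ᵀ = [[-16], [-10]].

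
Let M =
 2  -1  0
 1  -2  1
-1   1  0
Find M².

[[3, 0, -1], [-1, 4, -2], [-1, -1, 1]]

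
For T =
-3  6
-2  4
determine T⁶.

T² = T (a projection; rank 1, trace 1), so T⁶ = T.

[[-3, 6], [-2, 4]]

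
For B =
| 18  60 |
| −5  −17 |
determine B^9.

tr B = 1 and det B = −6, so the characteristic polynomial is λ² − (1)λ + (−6) with roots 3 and −2.
Eigenvectors give P = [[4, 3], [−1, −1]] with P⁻¹ = [[1, 3], [−1, −4]], and B = P·diag(3, −2)·P⁻¹.
Then B^9 = P·diag(19683, −512)·P⁻¹ = [[78732, −1536], [−19683, 512]] · [[1, 3], [−1, −4]] = [[80268, 242340], [−20195, −61097]].

[[80268, 242340], [−20195, −61097]]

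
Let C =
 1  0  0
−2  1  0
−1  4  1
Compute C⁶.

[[1, 0, 0], [−12, 1, 0], [−126, 24, 1]]

C = I + N where N = [[0, 0, 0], [−2, 0, 0], [−1, 4, 0]] is strictly lower-triangular, so N³ = 0.
(I + N)⁶ = I + 6·N + 15·N² = [[1, 0, 0], [−12, 1, 0], [−126, 24, 1]].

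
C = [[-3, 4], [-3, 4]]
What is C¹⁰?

[[-3, 4], [-3, 4]]

C² = C (a projection; rank 1, trace 1), so C¹⁰ = C.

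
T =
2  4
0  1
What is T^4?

T^2 = [[4, 12], [0, 1]]
T^3 = [[8, 28], [0, 1]]
T^4 = [[16, 60], [0, 1]]

[[16, 60], [0, 1]]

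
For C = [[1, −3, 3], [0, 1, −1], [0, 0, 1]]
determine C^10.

C = I + N where N = [[0, −3, 3], [0, 0, −1], [0, 0, 0]] is strictly upper-triangular, so N^3 = 0.
(I + N)^10 = I + 10·N + 45·N^2 = [[1, −30, 165], [0, 1, −10], [0, 0, 1]].

[[1, −30, 165], [0, 1, −10], [0, 0, 1]]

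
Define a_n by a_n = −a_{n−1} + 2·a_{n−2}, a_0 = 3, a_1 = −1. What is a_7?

With companion matrix C = [[−1, 2], [1, 0]], [a_n, a_{n−1}]ᵀ = C·[a_{n−1}, a_{n−2}]ᵀ, so [a_7, a_6]ᵀ = C⁶·[a_1, a_0]ᵀ.
C⁶ = [[43, −42], [−21, 22]], giving [a_7, a_6]ᵀ = [[−169], [87]].

−169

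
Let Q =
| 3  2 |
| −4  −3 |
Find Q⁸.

[[1, 0], [0, 1]]

Q² = I (check: tr Q = 0 and det Q = −1), so Q⁸ = I since 8 is even.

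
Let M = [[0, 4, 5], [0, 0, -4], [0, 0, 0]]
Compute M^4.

M is strictly triangular, hence nilpotent: M^3 = 0, so M^4 = 0.

[[0, 0, 0], [0, 0, 0], [0, 0, 0]]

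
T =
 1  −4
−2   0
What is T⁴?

T² = [[9, −4], [−2, 8]]
T³ = [[17, −36], [−18, 8]]
T⁴ = [[89, −68], [−34, 72]]

[[89, −68], [−34, 72]]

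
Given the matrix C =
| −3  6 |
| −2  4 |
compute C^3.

[[−3, 6], [−2, 4]]

C² = C (a projection; rank 1, trace 1), so C^3 = C.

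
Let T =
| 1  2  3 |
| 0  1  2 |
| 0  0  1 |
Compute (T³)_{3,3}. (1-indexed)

T = I + N where N = [[0, 2, 3], [0, 0, 2], [0, 0, 0]] is strictly upper-triangular, so N³ = 0.
(I + N)³ = I + 3·N + 3·N² = [[1, 6, 21], [0, 1, 6], [0, 0, 1]].

1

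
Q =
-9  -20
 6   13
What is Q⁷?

[[-10929, -21860], [6558, 13117]]

tr Q = 4 and det Q = 3, so the characteristic polynomial is λ² − (4)λ + (3) with roots 3 and 1.
Eigenvectors give P = [[-5, -2], [3, 1]] with P⁻¹ = [[1, 2], [-3, -5]], and Q = P·diag(3, 1)·P⁻¹.
Then Q⁷ = P·diag(2187, 1)·P⁻¹ = [[-10935, -2], [6561, 1]] · [[1, 2], [-3, -5]] = [[-10929, -21860], [6558, 13117]].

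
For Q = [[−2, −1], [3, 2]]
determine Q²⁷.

[[−2, −1], [3, 2]]

Q² = I (check: tr Q = 0 and det Q = −1), so Q²⁷ = Q since 27 is odd.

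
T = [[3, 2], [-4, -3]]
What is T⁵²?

[[1, 0], [0, 1]]

T² = I (check: tr T = 0 and det T = -1), so T⁵² = I since 52 is even.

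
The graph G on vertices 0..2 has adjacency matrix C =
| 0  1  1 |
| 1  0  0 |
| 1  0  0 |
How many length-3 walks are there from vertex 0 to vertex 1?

2

The number of length-3 walks from vertex 0 to vertex 1 is entry (0,1) of C³, where C is the adjacency matrix.
C² = [[2, 0, 0], [0, 1, 1], [0, 1, 1]]
C³ = [[0, 2, 2], [2, 0, 0], [2, 0, 0]]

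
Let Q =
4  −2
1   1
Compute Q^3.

[[46, −38], [19, −11]]

Q^2 = [[14, −10], [5, −1]]
Q^3 = [[46, −38], [19, −11]]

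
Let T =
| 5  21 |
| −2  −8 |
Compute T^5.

tr T = −3 and det T = 2, so the characteristic polynomial is λ² − (−3)λ + (2) with roots −1 and −2.
Eigenvectors give P = [[7, 3], [−2, −1]] with P⁻¹ = [[1, 3], [−2, −7]], and T = P·diag(−1, −2)·P⁻¹.
Then T^5 = P·diag(−1, −32)·P⁻¹ = [[−7, −96], [2, 32]] · [[1, 3], [−2, −7]] = [[185, 651], [−62, −218]].

[[185, 651], [−62, −218]]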